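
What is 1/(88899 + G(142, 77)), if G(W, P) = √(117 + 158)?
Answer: 88899/7903031926 - 5*√11/7903031926 ≈ 1.1247e-5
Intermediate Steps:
G(W, P) = 5*√11 (G(W, P) = √275 = 5*√11)
1/(88899 + G(142, 77)) = 1/(88899 + 5*√11)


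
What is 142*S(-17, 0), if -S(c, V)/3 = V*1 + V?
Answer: 0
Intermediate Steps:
S(c, V) = -6*V (S(c, V) = -3*(V*1 + V) = -3*(V + V) = -6*V)
142*S(-17, 0) = 142*(-6*0) = 142*0 = 0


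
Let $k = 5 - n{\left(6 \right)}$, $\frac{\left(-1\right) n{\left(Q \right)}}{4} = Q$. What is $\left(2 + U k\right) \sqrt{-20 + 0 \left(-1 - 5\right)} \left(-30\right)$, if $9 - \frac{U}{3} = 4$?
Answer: $- 26220 i \sqrt{5} \approx - 58630.0 i$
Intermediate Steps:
$U = 15$ ($U = 27 - 12 = 15$)
$n{\left(Q \right)} = - 4 Q$
$k = 29$ ($k = 5 - \left(-4\right) 6 = 5 - -24 = 5 + 24 = 29$)
$\left(2 + U k\right) \sqrt{-20 + 0 \left(-1 - 5\right)} \left(-30\right) = \left(2 + 15 \cdot 29\right) \sqrt{-20 + 0 \left(-1 - 5\right)} \left(-30\right) = \left(2 + 435\right) \sqrt{-20 + 0 \left(-6\right)} \left(-30\right) = 437 \sqrt{-20 + 0} \left(-30\right) = 437 \sqrt{-20} \left(-30\right) = 437 \cdot 2 i \sqrt{5} \left(-30\right) = 874 i \sqrt{5} \left(-30\right) = - 26220 i \sqrt{5}$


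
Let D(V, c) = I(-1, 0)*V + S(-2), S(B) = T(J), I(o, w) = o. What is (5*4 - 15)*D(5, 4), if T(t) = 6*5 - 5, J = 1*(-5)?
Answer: 100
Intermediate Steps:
J = -5
T(t) = 25 (T(t) = 30 - 5 = 25)
S(B) = 25
D(V, c) = 25 - V (D(V, c) = -V + 25 = 25 - V)
(5*4 - 15)*D(5, 4) = (5*4 - 15)*(25 - 1*5) = (20 - 15)*(25 - 5) = 5*20 = 100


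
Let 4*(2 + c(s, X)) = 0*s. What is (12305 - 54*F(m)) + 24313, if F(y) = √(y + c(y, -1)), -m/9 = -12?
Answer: 36618 - 54*√106 ≈ 36062.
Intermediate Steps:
c(s, X) = -2 (c(s, X) = -2 + (0*s)/4 = -2 + (¼)*0 = -2 + 0 = -2)
m = 108 (m = -9*(-12) = 108)
F(y) = √(-2 + y) (F(y) = √(y - 2) = √(-2 + y))
(12305 - 54*F(m)) + 24313 = (12305 - 54*√(-2 + 108)) + 24313 = (12305 - 54*√106) + 24313 = 36618 - 54*√106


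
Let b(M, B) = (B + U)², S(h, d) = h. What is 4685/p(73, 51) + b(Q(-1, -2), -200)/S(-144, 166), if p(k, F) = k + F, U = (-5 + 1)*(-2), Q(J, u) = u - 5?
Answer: -27059/124 ≈ -218.22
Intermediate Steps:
Q(J, u) = -5 + u
U = 8 (U = -4*(-2) = 8)
p(k, F) = F + k
b(M, B) = (8 + B)² (b(M, B) = (B + 8)² = (8 + B)²)
4685/p(73, 51) + b(Q(-1, -2), -200)/S(-144, 166) = 4685/(51 + 73) + (8 - 200)²/(-144) = 4685/124 + (-192)²*(-1/144) = 4685*(1/124) + 36864*(-1/144) = 4685/124 - 256 = -27059/124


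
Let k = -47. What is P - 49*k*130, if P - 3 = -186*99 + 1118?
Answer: 282097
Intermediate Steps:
P = -17293 (P = 3 + (-186*99 + 1118) = 3 + (-18414 + 1118) = 3 - 17296 = -17293)
P - 49*k*130 = -17293 - 49*(-47)*130 = -17293 + 2303*130 = -17293 + 299390 = 282097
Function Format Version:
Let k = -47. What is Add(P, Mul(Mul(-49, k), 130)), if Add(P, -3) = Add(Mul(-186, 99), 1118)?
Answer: 282097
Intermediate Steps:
P = -17293 (P = Add(3, Add(Mul(-186, 99), 1118)) = Add(3, Add(-18414, 1118)) = Add(3, -17296) = -17293)
Add(P, Mul(Mul(-49, k), 130)) = Add(-17293, Mul(Mul(-49, -47), 130)) = Add(-17293, Mul(2303, 130)) = Add(-17293, 299390) = 282097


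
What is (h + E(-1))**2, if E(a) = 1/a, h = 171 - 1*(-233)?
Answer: 162409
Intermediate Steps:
h = 404 (h = 171 + 233 = 404)
(h + E(-1))**2 = (404 + 1/(-1))**2 = (404 - 1)**2 = 403**2 = 162409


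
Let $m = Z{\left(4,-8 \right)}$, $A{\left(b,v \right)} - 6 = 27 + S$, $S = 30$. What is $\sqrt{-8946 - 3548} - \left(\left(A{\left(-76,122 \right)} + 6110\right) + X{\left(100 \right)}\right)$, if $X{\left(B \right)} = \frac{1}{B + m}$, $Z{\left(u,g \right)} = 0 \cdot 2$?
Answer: $- \frac{617301}{100} + i \sqrt{12494} \approx -6173.0 + 111.78 i$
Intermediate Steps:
$Z{\left(u,g \right)} = 0$
$A{\left(b,v \right)} = 63$ ($A{\left(b,v \right)} = 6 + \left(27 + 30\right) = 6 + 57 = 63$)
$m = 0$
$X{\left(B \right)} = \frac{1}{B}$ ($X{\left(B \right)} = \frac{1}{B + 0} = \frac{1}{B}$)
$\sqrt{-8946 - 3548} - \left(\left(A{\left(-76,122 \right)} + 6110\right) + X{\left(100 \right)}\right) = \sqrt{-8946 - 3548} - \left(\left(63 + 6110\right) + \frac{1}{100}\right) = \sqrt{-12494} - \left(6173 + \frac{1}{100}\right) = i \sqrt{12494} - \frac{617301}{100} = - \frac{617301}{100} + i \sqrt{12494}$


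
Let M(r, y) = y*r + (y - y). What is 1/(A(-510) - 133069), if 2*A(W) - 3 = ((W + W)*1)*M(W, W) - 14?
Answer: -2/265568149 ≈ -7.5310e-9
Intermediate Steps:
M(r, y) = r*y (M(r, y) = r*y + 0 = r*y)
A(W) = -11/2 + W³ (A(W) = 3/2 + (((W + W)*1)*(W*W) - 14)/2 = 3/2 + (((2*W)*1)*W² - 14)/2 = 3/2 + ((2*W)*W² - 14)/2 = 3/2 + (2*W³ - 14)/2 = 3/2 + (-14 + 2*W³)/2 = 3/2 + (-7 + W³) = -11/2 + W³)
1/(A(-510) - 133069) = 1/((-11/2 + (-510)³) - 133069) = 1/((-11/2 - 132651000) - 133069) = 1/(-265302011/2 - 133069) = 1/(-265568149/2) = -2/265568149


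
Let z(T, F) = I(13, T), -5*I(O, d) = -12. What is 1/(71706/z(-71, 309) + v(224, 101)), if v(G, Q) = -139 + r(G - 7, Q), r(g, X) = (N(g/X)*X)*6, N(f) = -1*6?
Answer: 2/52205 ≈ 3.8310e-5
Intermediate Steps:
I(O, d) = 12/5 (I(O, d) = -⅕*(-12) = 12/5)
N(f) = -6
z(T, F) = 12/5
r(g, X) = -36*X (r(g, X) = -6*X*6 = -36*X)
v(G, Q) = -139 - 36*Q
1/(71706/z(-71, 309) + v(224, 101)) = 1/(71706/(12/5) + (-139 - 36*101)) = 1/(71706*(5/12) + (-139 - 3636)) = 1/(59755/2 - 3775) = 1/(52205/2) = 2/52205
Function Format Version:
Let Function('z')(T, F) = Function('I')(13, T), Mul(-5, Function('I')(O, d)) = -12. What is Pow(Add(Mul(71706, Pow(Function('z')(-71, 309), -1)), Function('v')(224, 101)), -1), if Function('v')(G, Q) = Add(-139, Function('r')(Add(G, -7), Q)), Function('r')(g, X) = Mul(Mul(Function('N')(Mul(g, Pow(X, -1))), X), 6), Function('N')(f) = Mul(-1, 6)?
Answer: Rational(2, 52205) ≈ 3.8310e-5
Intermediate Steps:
Function('I')(O, d) = Rational(12, 5) (Function('I')(O, d) = Mul(Rational(-1, 5), -12) = Rational(12, 5))
Function('N')(f) = -6
Function('z')(T, F) = Rational(12, 5)
Function('r')(g, X) = Mul(-36, X) (Function('r')(g, X) = Mul(Mul(-6, X), 6) = Mul(-36, X))
Function('v')(G, Q) = Add(-139, Mul(-36, Q))
Pow(Add(Mul(71706, Pow(Function('z')(-71, 309), -1)), Function('v')(224, 101)), -1) = Pow(Add(Mul(71706, Pow(Rational(12, 5), -1)), Add(-139, Mul(-36, 101))), -1) = Pow(Add(Mul(71706, Rational(5, 12)), Add(-139, -3636)), -1) = Pow(Add(Rational(59755, 2), -3775), -1) = Pow(Rational(52205, 2), -1) = Rational(2, 52205)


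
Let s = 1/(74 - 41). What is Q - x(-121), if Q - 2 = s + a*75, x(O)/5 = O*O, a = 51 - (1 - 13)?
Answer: -2259773/33 ≈ -68478.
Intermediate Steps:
a = 63 (a = 51 - 1*(-12) = 51 + 12 = 63)
x(O) = 5*O² (x(O) = 5*(O*O) = 5*O²)
s = 1/33 ≈ 0.030303
Q = 155992/33 (Q = 2 + (1/33 + 63*75) = 2 + (1/33 + 4725) = 2 + 155926/33 = 155992/33 ≈ 4727.0)
Q - x(-121) = 155992/33 - 5*(-121)² = 155992/33 - 5*14641 = 155992/33 - 1*73205 = 155992/33 - 73205 = -2259773/33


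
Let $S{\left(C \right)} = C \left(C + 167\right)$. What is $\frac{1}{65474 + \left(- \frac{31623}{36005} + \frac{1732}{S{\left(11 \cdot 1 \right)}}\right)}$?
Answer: $\frac{35248895}{2307886372643} \approx 1.5273 \cdot 10^{-5}$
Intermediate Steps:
$S{\left(C \right)} = C \left(167 + C\right)$
$\frac{1}{65474 + \left(- \frac{31623}{36005} + \frac{1732}{S{\left(11 \cdot 1 \right)}}\right)} = \frac{1}{65474 + \left(- \frac{31623}{36005} + \frac{1732}{11 \cdot 1 \left(167 + 11 \cdot 1\right)}\right)} = \frac{1}{65474 + \left(\left(-31623\right) \frac{1}{36005} + \frac{1732}{11 \left(167 + 11\right)}\right)} = \frac{1}{65474 - \left(\frac{31623}{36005} - \frac{1732}{11 \cdot 178}\right)} = \frac{1}{65474 - \left(\frac{31623}{36005} - \frac{1732}{1958}\right)} = \frac{1}{65474 + \left(- \frac{31623}{36005} + 1732 \cdot \frac{1}{1958}\right)} = \frac{1}{65474 + \left(- \frac{31623}{36005} + \frac{866}{979}\right)} = \frac{1}{65474 + \frac{221413}{35248895}} = \frac{1}{\frac{2307886372643}{35248895}} = \frac{35248895}{2307886372643}$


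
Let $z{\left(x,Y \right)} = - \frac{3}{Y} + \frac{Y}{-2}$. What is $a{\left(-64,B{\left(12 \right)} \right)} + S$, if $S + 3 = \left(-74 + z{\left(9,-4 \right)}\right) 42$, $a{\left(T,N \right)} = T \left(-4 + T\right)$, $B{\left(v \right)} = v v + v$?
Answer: $\frac{2713}{2} \approx 1356.5$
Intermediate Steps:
$z{\left(x,Y \right)} = - \frac{3}{Y} - \frac{Y}{2}$ ($z{\left(x,Y \right)} = - \frac{3}{Y} + Y \left(- \frac{1}{2}\right) = - \frac{3}{Y} - \frac{Y}{2}$)
$B{\left(v \right)} = v + v^{2}$ ($B{\left(v \right)} = v^{2} + v = v + v^{2}$)
$S = - \frac{5991}{2}$ ($S = -3 + \left(-74 - \left(-2 + \frac{3}{-4}\right)\right) 42 = -3 + \left(-74 + \left(\left(-3\right) \left(- \frac{1}{4}\right) + 2\right)\right) 42 = -3 + \left(-74 + \left(\frac{3}{4} + 2\right)\right) 42 = -3 + \left(-74 + \frac{11}{4}\right) 42 = -3 - \frac{5985}{2} = - \frac{5991}{2} \approx -2995.5$)
$a{\left(-64,B{\left(12 \right)} \right)} + S = - 64 \left(-4 - 64\right) - \frac{5991}{2} = \left(-64\right) \left(-68\right) - \frac{5991}{2} = 4352 - \frac{5991}{2} = \frac{2713}{2}$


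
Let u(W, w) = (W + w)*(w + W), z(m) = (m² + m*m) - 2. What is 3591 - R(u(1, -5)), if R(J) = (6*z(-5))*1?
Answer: 3303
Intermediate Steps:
z(m) = -2 + 2*m² (z(m) = (m² + m²) - 2 = 2*m² - 2 = -2 + 2*m²)
u(W, w) = (W + w)² (u(W, w) = (W + w)*(W + w) = (W + w)²)
R(J) = 288 (R(J) = (6*(-2 + 2*(-5)²))*1 = (6*(-2 + 2*25))*1 = (6*(-2 + 50))*1 = (6*48)*1 = 288*1 = 288)
3591 - R(u(1, -5)) = 3591 - 1*288 = 3591 - 288 = 3303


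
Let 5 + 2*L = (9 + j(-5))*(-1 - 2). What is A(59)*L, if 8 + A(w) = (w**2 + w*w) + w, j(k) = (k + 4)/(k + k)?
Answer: -2265199/20 ≈ -1.1326e+5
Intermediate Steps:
j(k) = (4 + k)/(2*k) (j(k) = (4 + k)/((2*k)) = (4 + k)*(1/(2*k)) = (4 + k)/(2*k))
A(w) = -8 + w + 2*w**2 (A(w) = -8 + ((w**2 + w*w) + w) = -8 + ((w**2 + w**2) + w) = -8 + (2*w**2 + w) = -8 + (w + 2*w**2) = -8 + w + 2*w**2)
L = -323/20 (L = -5/2 + ((9 + (1/2)*(4 - 5)/(-5))*(-1 - 2))/2 = -5/2 + ((9 + (1/2)*(-1/5)*(-1))*(-3))/2 = -5/2 + ((9 + 1/10)*(-3))/2 = -5/2 + ((91/10)*(-3))/2 = -5/2 + (1/2)*(-273/10) = -5/2 - 273/20 = -323/20 ≈ -16.150)
A(59)*L = (-8 + 59 + 2*59**2)*(-323/20) = (-8 + 59 + 2*3481)*(-323/20) = (-8 + 59 + 6962)*(-323/20) = 7013*(-323/20) = -2265199/20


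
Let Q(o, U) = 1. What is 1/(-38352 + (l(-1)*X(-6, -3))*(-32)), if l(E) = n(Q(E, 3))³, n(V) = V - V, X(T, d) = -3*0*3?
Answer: -1/38352 ≈ -2.6074e-5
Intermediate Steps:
X(T, d) = 0 (X(T, d) = 0*3 = 0)
n(V) = 0
l(E) = 0 (l(E) = 0³ = 0)
1/(-38352 + (l(-1)*X(-6, -3))*(-32)) = 1/(-38352 + (0*0)*(-32)) = 1/(-38352 + 0*(-32)) = 1/(-38352 + 0) = 1/(-38352) = -1/38352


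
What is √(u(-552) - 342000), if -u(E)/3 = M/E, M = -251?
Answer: I*√2894699546/92 ≈ 584.81*I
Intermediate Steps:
u(E) = 753/E (u(E) = -(-753)/E = 753/E)
√(u(-552) - 342000) = √(753/(-552) - 342000) = √(753*(-1/552) - 342000) = √(-251/184 - 342000) = √(-62928251/184) = I*√2894699546/92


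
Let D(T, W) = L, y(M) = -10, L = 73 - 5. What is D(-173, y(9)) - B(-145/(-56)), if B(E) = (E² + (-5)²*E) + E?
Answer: -18897/3136 ≈ -6.0258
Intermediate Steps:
L = 68
D(T, W) = 68
B(E) = E² + 26*E (B(E) = (E² + 25*E) + E = E² + 26*E)
D(-173, y(9)) - B(-145/(-56)) = 68 - (-145/(-56))*(26 - 145/(-56)) = 68 - (-145*(-1/56))*(26 - 145*(-1/56)) = 68 - 145*(26 + 145/56)/56 = 68 - 145*1601/(56*56) = 68 - 1*232145/3136 = 68 - 232145/3136 = -18897/3136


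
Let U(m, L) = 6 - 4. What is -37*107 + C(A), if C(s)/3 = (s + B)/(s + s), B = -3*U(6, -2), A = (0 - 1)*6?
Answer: -3956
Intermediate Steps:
A = -6 (A = -1*6 = -6)
U(m, L) = 2
B = -6 (B = -3*2 = -6)
C(s) = 3*(-6 + s)/(2*s) (C(s) = 3*((s - 6)/(s + s)) = 3*((-6 + s)/((2*s))) = 3*((-6 + s)*(1/(2*s))) = 3*((-6 + s)/(2*s)) = 3*(-6 + s)/(2*s))
-37*107 + C(A) = -37*107 + (3/2 - 9/(-6)) = -3959 + (3/2 - 9*(-⅙)) = -3959 + (3/2 + 3/2) = -3959 + 3 = -3956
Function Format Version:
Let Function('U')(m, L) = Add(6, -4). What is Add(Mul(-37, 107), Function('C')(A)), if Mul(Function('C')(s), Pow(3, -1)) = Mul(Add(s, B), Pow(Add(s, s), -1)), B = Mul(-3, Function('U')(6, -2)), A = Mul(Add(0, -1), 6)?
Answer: -3956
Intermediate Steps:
A = -6 (A = Mul(-1, 6) = -6)
Function('U')(m, L) = 2
B = -6 (B = Mul(-3, 2) = -6)
Function('C')(s) = Mul(Rational(3, 2), Pow(s, -1), Add(-6, s)) (Function('C')(s) = Mul(3, Mul(Add(s, -6), Pow(Add(s, s), -1))) = Mul(3, Mul(Add(-6, s), Pow(Mul(2, s), -1))) = Mul(3, Mul(Add(-6, s), Mul(Rational(1, 2), Pow(s, -1)))) = Mul(3, Mul(Rational(1, 2), Pow(s, -1), Add(-6, s))) = Mul(Rational(3, 2), Pow(s, -1), Add(-6, s)))
Add(Mul(-37, 107), Function('C')(A)) = Add(Mul(-37, 107), Add(Rational(3, 2), Mul(-9, Pow(-6, -1)))) = Add(-3959, Add(Rational(3, 2), Mul(-9, Rational(-1, 6)))) = Add(-3959, Add(Rational(3, 2), Rational(3, 2))) = Add(-3959, 3) = -3956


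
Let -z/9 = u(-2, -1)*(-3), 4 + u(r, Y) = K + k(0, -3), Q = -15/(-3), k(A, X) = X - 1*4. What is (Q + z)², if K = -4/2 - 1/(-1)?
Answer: 101761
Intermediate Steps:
k(A, X) = -4 + X (k(A, X) = X - 4 = -4 + X)
K = -1 (K = -4*½ - 1*(-1) = -2 + 1 = -1)
Q = 5 (Q = -15*(-⅓) = 5)
u(r, Y) = -12 (u(r, Y) = -4 + (-1 + (-4 - 3)) = -4 + (-1 - 7) = -4 - 8 = -12)
z = -324 (z = -(-108)*(-3) = -9*36 = -324)
(Q + z)² = (5 - 324)² = (-319)² = 101761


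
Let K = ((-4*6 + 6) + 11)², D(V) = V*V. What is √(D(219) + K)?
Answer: √48010 ≈ 219.11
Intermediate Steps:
D(V) = V²
K = 49 (K = ((-24 + 6) + 11)² = (-18 + 11)² = (-7)² = 49)
√(D(219) + K) = √(219² + 49) = √(47961 + 49) = √48010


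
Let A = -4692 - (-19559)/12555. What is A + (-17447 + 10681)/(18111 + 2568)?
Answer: -405946753103/86541615 ≈ -4690.8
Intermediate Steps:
A = -58888501/12555 (A = -4692 - (-19559)/12555 = -4692 - 1*(-19559/12555) = -4692 + 19559/12555 = -58888501/12555 ≈ -4690.4)
A + (-17447 + 10681)/(18111 + 2568) = -58888501/12555 + (-17447 + 10681)/(18111 + 2568) = -58888501/12555 - 6766/20679 = -405946753103/86541615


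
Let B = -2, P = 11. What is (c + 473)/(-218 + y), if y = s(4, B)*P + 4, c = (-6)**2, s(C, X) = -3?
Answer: -509/247 ≈ -2.0607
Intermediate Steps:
c = 36
y = -29 (y = -3*11 + 4 = -33 + 4 = -29)
(c + 473)/(-218 + y) = (36 + 473)/(-218 - 29) = 509/(-247) = 509*(-1/247) = -509/247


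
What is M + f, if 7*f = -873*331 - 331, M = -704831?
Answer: -5223111/7 ≈ -7.4616e+5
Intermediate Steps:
f = -289294/7 (f = (-873*331 - 331)/7 = (-288963 - 331)/7 = (1/7)*(-289294) = -289294/7 ≈ -41328.)
M + f = -704831 - 289294/7 = -5223111/7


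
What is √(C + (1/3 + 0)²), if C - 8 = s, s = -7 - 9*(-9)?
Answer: √739/3 ≈ 9.0615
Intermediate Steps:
s = 74 (s = -7 + 81 = 74)
C = 82 (C = 8 + 74 = 82)
√(C + (1/3 + 0)²) = √(82 + (1/3 + 0)²) = √(82 + (⅓ + 0)²) = √(82 + (⅓)²) = √(82 + ⅑) = √(739/9) = √739/3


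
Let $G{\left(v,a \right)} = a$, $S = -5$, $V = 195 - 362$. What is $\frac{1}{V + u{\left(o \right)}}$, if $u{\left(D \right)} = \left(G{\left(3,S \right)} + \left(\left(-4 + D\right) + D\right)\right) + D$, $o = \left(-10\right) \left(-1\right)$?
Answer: $- \frac{1}{146} \approx -0.0068493$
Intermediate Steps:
$V = -167$
$o = 10$
$u{\left(D \right)} = -9 + 3 D$ ($u{\left(D \right)} = \left(-5 + \left(\left(-4 + D\right) + D\right)\right) + D = \left(-5 + \left(-4 + 2 D\right)\right) + D = \left(-9 + 2 D\right) + D = -9 + 3 D$)
$\frac{1}{V + u{\left(o \right)}} = \frac{1}{-167 + \left(-9 + 3 \cdot 10\right)} = \frac{1}{-167 + \left(-9 + 30\right)} = \frac{1}{-167 + 21} = \frac{1}{-146} = - \frac{1}{146}$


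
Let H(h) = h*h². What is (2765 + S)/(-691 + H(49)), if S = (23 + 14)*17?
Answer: 1697/58479 ≈ 0.029019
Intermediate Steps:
H(h) = h³
S = 629 (S = 37*17 = 629)
(2765 + S)/(-691 + H(49)) = (2765 + 629)/(-691 + 49³) = 3394/(-691 + 117649) = 3394/116958 = 3394*(1/116958) = 1697/58479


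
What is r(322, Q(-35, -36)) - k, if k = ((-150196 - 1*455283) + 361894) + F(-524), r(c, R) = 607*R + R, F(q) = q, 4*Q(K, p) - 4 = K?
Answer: 239397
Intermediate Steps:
Q(K, p) = 1 + K/4
r(c, R) = 608*R
k = -244109 (k = ((-150196 - 1*455283) + 361894) - 524 = ((-150196 - 455283) + 361894) - 524 = (-605479 + 361894) - 524 = -243585 - 524 = -244109)
r(322, Q(-35, -36)) - k = 608*(1 + (¼)*(-35)) - 1*(-244109) = 608*(1 - 35/4) + 244109 = 608*(-31/4) + 244109 = -4712 + 244109 = 239397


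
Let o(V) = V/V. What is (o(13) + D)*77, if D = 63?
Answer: 4928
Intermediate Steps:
o(V) = 1
(o(13) + D)*77 = (1 + 63)*77 = 64*77 = 4928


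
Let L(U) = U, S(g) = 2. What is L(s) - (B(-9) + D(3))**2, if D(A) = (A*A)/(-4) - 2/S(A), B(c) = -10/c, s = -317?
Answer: -416761/1296 ≈ -321.57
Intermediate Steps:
D(A) = -1 - A**2/4 (D(A) = (A*A)/(-4) - 2/2 = A**2*(-1/4) - 2*1/2 = -A**2/4 - 1 = -1 - A**2/4)
L(s) - (B(-9) + D(3))**2 = -317 - (-10/(-9) + (-1 - 1/4*3**2))**2 = -317 - (-10*(-1/9) + (-1 - 1/4*9))**2 = -317 - (10/9 + (-1 - 9/4))**2 = -317 - (10/9 - 13/4)**2 = -317 - (-77/36)**2 = -317 - 1*5929/1296 = -317 - 5929/1296 = -416761/1296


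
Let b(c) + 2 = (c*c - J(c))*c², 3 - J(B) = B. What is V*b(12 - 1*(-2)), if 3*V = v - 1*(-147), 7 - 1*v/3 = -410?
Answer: 18905620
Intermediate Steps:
J(B) = 3 - B
v = 1251 (v = 21 - 3*(-410) = 21 + 1230 = 1251)
b(c) = -2 + c²*(-3 + c + c²) (b(c) = -2 + (c*c - (3 - c))*c² = -2 + (c² + (-3 + c))*c² = -2 + (-3 + c + c²)*c² = -2 + c²*(-3 + c + c²))
V = 466 (V = (1251 - 1*(-147))/3 = (1251 + 147)/3 = (⅓)*1398 = 466)
V*b(12 - 1*(-2)) = 466*(-2 + (12 - 1*(-2))⁴ + (12 - 1*(-2))²*(-3 + (12 - 1*(-2)))) = 466*(-2 + (12 + 2)⁴ + (12 + 2)²*(-3 + (12 + 2))) = 466*(-2 + 14⁴ + 14²*(-3 + 14)) = 466*(-2 + 38416 + 196*11) = 466*(-2 + 38416 + 2156) = 466*40570 = 18905620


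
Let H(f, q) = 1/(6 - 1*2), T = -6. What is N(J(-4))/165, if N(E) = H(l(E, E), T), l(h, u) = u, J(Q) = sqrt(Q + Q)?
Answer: 1/660 ≈ 0.0015152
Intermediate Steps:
J(Q) = sqrt(2)*sqrt(Q) (J(Q) = sqrt(2*Q) = sqrt(2)*sqrt(Q))
H(f, q) = 1/4 (H(f, q) = 1/(6 - 2) = 1/4)
N(E) = 1/4
N(J(-4))/165 = (1/4)/165 = (1/4)*(1/165) = 1/660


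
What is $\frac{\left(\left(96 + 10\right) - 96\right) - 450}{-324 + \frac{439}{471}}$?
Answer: $\frac{41448}{30433} \approx 1.3619$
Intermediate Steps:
$\frac{\left(\left(96 + 10\right) - 96\right) - 450}{-324 + \frac{439}{471}} = \frac{\left(106 - 96\right) - 450}{-324 + 439 \cdot \frac{1}{471}} = \frac{10 - 450}{-324 + \frac{439}{471}} = - \frac{440}{- \frac{152165}{471}} = \left(-440\right) \left(- \frac{471}{152165}\right) = \frac{41448}{30433}$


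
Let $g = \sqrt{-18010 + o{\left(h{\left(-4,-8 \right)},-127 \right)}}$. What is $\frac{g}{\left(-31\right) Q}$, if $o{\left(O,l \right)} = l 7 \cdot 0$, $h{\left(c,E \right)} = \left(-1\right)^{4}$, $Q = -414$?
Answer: $\frac{i \sqrt{18010}}{12834} \approx 0.010457 i$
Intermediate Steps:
$h{\left(c,E \right)} = 1$
$o{\left(O,l \right)} = 0$ ($o{\left(O,l \right)} = 7 l 0 = 0$)
$g = i \sqrt{18010}$ ($g = \sqrt{-18010 + 0} = \sqrt{-18010} = i \sqrt{18010} \approx 134.2 i$)
$\frac{g}{\left(-31\right) Q} = \frac{i \sqrt{18010}}{\left(-31\right) \left(-414\right)} = \frac{i \sqrt{18010}}{12834}$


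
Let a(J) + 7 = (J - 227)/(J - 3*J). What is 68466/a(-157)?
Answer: -10749162/1291 ≈ -8326.2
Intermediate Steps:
a(J) = -7 - (-227 + J)/(2*J) (a(J) = -7 + (J - 227)/(J - 3*J) = -7 + (-227 + J)/((-2*J)) = -7 + (-227 + J)*(-1/(2*J)) = -7 - (-227 + J)/(2*J))
68466/a(-157) = 68466/(((½)*(227 - 15*(-157))/(-157))) = 68466/(((½)*(-1/157)*(227 + 2355))) = 68466/(((½)*(-1/157)*2582)) = 68466/(-1291/157) = 68466*(-157/1291) = -10749162/1291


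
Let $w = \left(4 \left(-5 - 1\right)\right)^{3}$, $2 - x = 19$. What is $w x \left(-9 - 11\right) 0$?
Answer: $0$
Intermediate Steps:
$x = -17$ ($x = 2 - 19 = -17$)
$w = -13824$ ($w = \left(4 \left(-6\right)\right)^{3} = \left(-24\right)^{3} = -13824$)
$w x \left(-9 - 11\right) 0 = \left(-13824\right) \left(-17\right) \left(-9 - 11\right) 0 = 235008 \left(-9 - 11\right) 0 = 235008 \left(-20\right) 0 = \left(-4700160\right) 0 = 0$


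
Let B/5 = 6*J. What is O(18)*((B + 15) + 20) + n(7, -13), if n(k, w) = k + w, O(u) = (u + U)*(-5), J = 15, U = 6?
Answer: -58206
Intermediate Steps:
O(u) = -30 - 5*u (O(u) = (u + 6)*(-5) = (6 + u)*(-5) = -30 - 5*u)
B = 450 (B = 5*(6*15) = 5*90 = 450)
O(18)*((B + 15) + 20) + n(7, -13) = (-30 - 5*18)*((450 + 15) + 20) + (7 - 13) = (-30 - 90)*(465 + 20) - 6 = -120*485 - 6 = -58200 - 6 = -58206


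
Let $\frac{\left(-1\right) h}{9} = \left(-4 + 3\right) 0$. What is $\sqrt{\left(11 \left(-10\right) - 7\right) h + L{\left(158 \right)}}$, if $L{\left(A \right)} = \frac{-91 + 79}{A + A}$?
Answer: $\frac{i \sqrt{237}}{79} \approx 0.19487 i$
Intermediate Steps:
$L{\left(A \right)} = - \frac{6}{A}$ ($L{\left(A \right)} = - \frac{12}{2 A} = - 12 \frac{1}{2 A} = - \frac{6}{A}$)
$h = 0$ ($h = - 9 \left(-4 + 3\right) 0 = - 9 \left(\left(-1\right) 0\right) = \left(-9\right) 0 = 0$)
$\sqrt{\left(11 \left(-10\right) - 7\right) h + L{\left(158 \right)}} = \sqrt{\left(11 \left(-10\right) - 7\right) 0 - \frac{6}{158}} = \sqrt{\left(-110 - 7\right) 0 - \frac{3}{79}} = \sqrt{\left(-117\right) 0 - \frac{3}{79}} = \sqrt{0 - \frac{3}{79}} = \sqrt{- \frac{3}{79}} = \frac{i \sqrt{237}}{79}$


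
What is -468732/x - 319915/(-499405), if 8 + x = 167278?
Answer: -18057492241/8353547435 ≈ -2.1617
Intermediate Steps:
x = 167270 (x = -8 + 167278 = 167270)
-468732/x - 319915/(-499405) = -468732/167270 - 319915/(-499405) = -468732*1/167270 - 319915*(-1/499405) = -234366/83635 + 63983/99881 = -18057492241/8353547435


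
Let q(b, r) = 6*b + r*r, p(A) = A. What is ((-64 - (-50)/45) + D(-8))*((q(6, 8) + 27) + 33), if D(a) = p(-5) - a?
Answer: -86240/9 ≈ -9582.2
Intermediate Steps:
q(b, r) = r² + 6*b (q(b, r) = 6*b + r² = r² + 6*b)
D(a) = -5 - a
((-64 - (-50)/45) + D(-8))*((q(6, 8) + 27) + 33) = ((-64 - (-50)/45) + (-5 - 1*(-8)))*(((8² + 6*6) + 27) + 33) = ((-64 - (-50)/45) + (-5 + 8))*(((64 + 36) + 27) + 33) = ((-64 - 1*(-10/9)) + 3)*((100 + 27) + 33) = ((-64 + 10/9) + 3)*(127 + 33) = (-566/9 + 3)*160 = -539/9*160 = -86240/9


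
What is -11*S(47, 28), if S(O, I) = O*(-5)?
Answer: 2585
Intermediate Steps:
S(O, I) = -5*O
-11*S(47, 28) = -(-55)*47 = -11*(-235) = 2585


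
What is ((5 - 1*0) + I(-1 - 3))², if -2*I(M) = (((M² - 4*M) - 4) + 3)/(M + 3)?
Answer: 1681/4 ≈ 420.25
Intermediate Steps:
I(M) = -(-1 + M² - 4*M)/(2*(3 + M)) (I(M) = -(((M² - 4*M) - 4) + 3)/(2*(M + 3)) = -((-4 + M² - 4*M) + 3)/(2*(3 + M)) = -(-1 + M² - 4*M)/(2*(3 + M)))
((5 - 1*0) + I(-1 - 3))² = ((5 - 1*0) + (1 - (-1 - 3)² + 4*(-1 - 3))/(2*(3 + (-1 - 3))))² = ((5 + 0) + (1 - 1*(-4)² + 4*(-4))/(2*(3 - 4)))² = (5 + (½)*(1 - 1*16 - 16)/(-1))² = (5 + (½)*(-1)*(1 - 16 - 16))² = (5 + (½)*(-1)*(-31))² = (5 + 31/2)² = (41/2)² = 1681/4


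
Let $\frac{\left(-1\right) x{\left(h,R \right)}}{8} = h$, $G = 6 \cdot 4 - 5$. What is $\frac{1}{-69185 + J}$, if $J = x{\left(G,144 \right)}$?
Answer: $- \frac{1}{69337} \approx -1.4422 \cdot 10^{-5}$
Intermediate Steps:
$G = 19$ ($G = 24 - 5 = 19$)
$x{\left(h,R \right)} = - 8 h$
$J = -152$ ($J = \left(-8\right) 19 = -152$)
$\frac{1}{-69185 + J} = \frac{1}{-69185 - 152} = \frac{1}{-69337} = - \frac{1}{69337}$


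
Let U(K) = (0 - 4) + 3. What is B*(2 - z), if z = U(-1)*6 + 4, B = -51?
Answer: -204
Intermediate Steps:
U(K) = -1 (U(K) = -4 + 3 = -1)
z = -2 (z = -1*6 + 4 = -6 + 4 = -2)
B*(2 - z) = -51*(2 - 1*(-2)) = -51*(2 + 2) = -51*4 = -204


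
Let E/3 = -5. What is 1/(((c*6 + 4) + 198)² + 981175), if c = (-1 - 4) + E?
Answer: 1/987899 ≈ 1.0122e-6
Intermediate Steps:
E = -15 (E = 3*(-5) = -15)
c = -20 (c = (-1 - 4) - 15 = -5 - 15 = -20)
1/(((c*6 + 4) + 198)² + 981175) = 1/(((-20*6 + 4) + 198)² + 981175) = 1/(((-120 + 4) + 198)² + 981175) = 1/((-116 + 198)² + 981175) = 1/(82² + 981175) = 1/(6724 + 981175) = 1/987899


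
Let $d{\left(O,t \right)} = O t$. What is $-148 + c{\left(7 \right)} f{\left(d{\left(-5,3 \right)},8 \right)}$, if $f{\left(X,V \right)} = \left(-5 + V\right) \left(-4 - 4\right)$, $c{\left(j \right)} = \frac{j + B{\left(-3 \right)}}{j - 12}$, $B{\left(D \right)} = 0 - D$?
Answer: $-100$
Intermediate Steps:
$B{\left(D \right)} = - D$
$c{\left(j \right)} = \frac{3 + j}{-12 + j}$ ($c{\left(j \right)} = \frac{j - -3}{j - 12} = \frac{j + 3}{-12 + j} = \frac{3 + j}{-12 + j}$)
$f{\left(X,V \right)} = 40 - 8 V$ ($f{\left(X,V \right)} = \left(-5 + V\right) \left(-8\right) = 40 - 8 V$)
$-148 + c{\left(7 \right)} f{\left(d{\left(-5,3 \right)},8 \right)} = -148 + \frac{3 + 7}{-12 + 7} \left(40 - 64\right) = -148 + \frac{1}{-5} \cdot 10 \left(40 - 64\right) = -148 + \left(- \frac{1}{5}\right) 10 \left(-24\right) = -148 - -48 = -148 + 48 = -100$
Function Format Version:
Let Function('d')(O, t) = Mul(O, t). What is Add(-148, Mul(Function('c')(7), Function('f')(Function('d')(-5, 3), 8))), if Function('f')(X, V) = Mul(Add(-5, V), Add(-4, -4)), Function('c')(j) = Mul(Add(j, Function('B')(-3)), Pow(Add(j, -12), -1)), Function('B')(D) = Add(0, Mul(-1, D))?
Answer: -100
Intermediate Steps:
Function('B')(D) = Mul(-1, D)
Function('c')(j) = Mul(Pow(Add(-12, j), -1), Add(3, j)) (Function('c')(j) = Mul(Add(j, Mul(-1, -3)), Pow(Add(j, -12), -1)) = Mul(Add(j, 3), Pow(Add(-12, j), -1)) = Mul(Add(3, j), Pow(Add(-12, j), -1)) = Mul(Pow(Add(-12, j), -1), Add(3, j)))
Function('f')(X, V) = Add(40, Mul(-8, V)) (Function('f')(X, V) = Mul(Add(-5, V), -8) = Add(40, Mul(-8, V)))
Add(-148, Mul(Function('c')(7), Function('f')(Function('d')(-5, 3), 8))) = Add(-148, Mul(Mul(Pow(Add(-12, 7), -1), Add(3, 7)), Add(40, Mul(-8, 8)))) = Add(-148, Mul(Mul(Pow(-5, -1), 10), Add(40, -64))) = Add(-148, Mul(Mul(Rational(-1, 5), 10), -24)) = Add(-148, Mul(-2, -24)) = Add(-148, 48) = -100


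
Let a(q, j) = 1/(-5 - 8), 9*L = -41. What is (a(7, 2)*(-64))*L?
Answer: -2624/117 ≈ -22.427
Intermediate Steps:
L = -41/9 (L = (⅑)*(-41) = -41/9 ≈ -4.5556)
a(q, j) = -1/13 (a(q, j) = 1/(-13) = -1/13)
(a(7, 2)*(-64))*L = -1/13*(-64)*(-41/9) = (64/13)*(-41/9) = -2624/117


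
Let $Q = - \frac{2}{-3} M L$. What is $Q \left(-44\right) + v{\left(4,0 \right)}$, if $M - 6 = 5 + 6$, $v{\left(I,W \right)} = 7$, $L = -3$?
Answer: $1503$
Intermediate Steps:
$M = 17$ ($M = 6 + \left(5 + 6\right) = 6 + 11 = 17$)
$Q = -34$ ($Q = - \frac{2}{-3} \cdot 17 \left(-3\right) = \left(-2\right) \left(- \frac{1}{3}\right) 17 \left(-3\right) = \frac{2}{3} \cdot 17 \left(-3\right) = \frac{34}{3} \left(-3\right) = -34$)
$Q \left(-44\right) + v{\left(4,0 \right)} = \left(-34\right) \left(-44\right) + 7 = 1496 + 7 = 1503$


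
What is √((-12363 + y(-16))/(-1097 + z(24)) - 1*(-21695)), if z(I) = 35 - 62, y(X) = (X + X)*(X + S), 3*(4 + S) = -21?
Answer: √6855466799/562 ≈ 147.33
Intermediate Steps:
S = -11 (S = -4 + (⅓)*(-21) = -4 - 7 = -11)
y(X) = 2*X*(-11 + X) (y(X) = (X + X)*(X - 11) = (2*X)*(-11 + X) = 2*X*(-11 + X))
z(I) = -27
√((-12363 + y(-16))/(-1097 + z(24)) - 1*(-21695)) = √((-12363 + 2*(-16)*(-11 - 16))/(-1097 - 27) - 1*(-21695)) = √((-12363 + 2*(-16)*(-27))/(-1124) + 21695) = √((-12363 + 864)*(-1/1124) + 21695) = √(-11499*(-1/1124) + 21695) = √(11499/1124 + 21695) = √(24396679/1124) = √6855466799/562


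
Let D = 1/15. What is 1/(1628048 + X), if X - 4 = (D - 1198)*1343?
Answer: 15/288413 ≈ 5.2009e-5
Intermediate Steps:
D = 1/15 ≈ 0.066667
X = -24132307/15 (X = 4 + (1/15 - 1198)*1343 = 4 - 17969/15*1343 = 4 - 24132367/15 = -24132307/15 ≈ -1.6088e+6)
1/(1628048 + X) = 1/(1628048 - 24132307/15) = 1/(288413/15) = 15/288413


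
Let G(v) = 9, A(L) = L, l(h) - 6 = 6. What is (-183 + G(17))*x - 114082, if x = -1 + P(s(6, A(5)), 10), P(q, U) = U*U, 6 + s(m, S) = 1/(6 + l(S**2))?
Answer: -131308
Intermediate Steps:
l(h) = 12 (l(h) = 6 + 6 = 12)
s(m, S) = -107/18 (s(m, S) = -6 + 1/(6 + 12) = -6 + 1/18 = -107/18)
P(q, U) = U**2
x = 99 (x = -1 + 10**2 = -1 + 100 = 99)
(-183 + G(17))*x - 114082 = (-183 + 9)*99 - 114082 = -174*99 - 114082 = -17226 - 114082 = -131308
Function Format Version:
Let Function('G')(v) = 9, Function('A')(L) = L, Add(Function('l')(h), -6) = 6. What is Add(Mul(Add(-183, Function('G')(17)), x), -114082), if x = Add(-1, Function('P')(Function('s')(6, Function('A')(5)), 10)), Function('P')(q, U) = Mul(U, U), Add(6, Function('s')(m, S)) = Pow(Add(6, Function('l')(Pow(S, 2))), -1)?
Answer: -131308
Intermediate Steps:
Function('l')(h) = 12 (Function('l')(h) = Add(6, 6) = 12)
Function('s')(m, S) = Rational(-107, 18) (Function('s')(m, S) = Add(-6, Pow(Add(6, 12), -1)) = Add(-6, Pow(18, -1)) = Add(-6, Rational(1, 18)) = Rational(-107, 18))
Function('P')(q, U) = Pow(U, 2)
x = 99 (x = Add(-1, Pow(10, 2)) = Add(-1, 100) = 99)
Add(Mul(Add(-183, Function('G')(17)), x), -114082) = Add(Mul(Add(-183, 9), 99), -114082) = Add(Mul(-174, 99), -114082) = Add(-17226, -114082) = -131308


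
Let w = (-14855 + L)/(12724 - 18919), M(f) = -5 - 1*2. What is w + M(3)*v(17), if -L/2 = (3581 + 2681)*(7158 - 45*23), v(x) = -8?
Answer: 77046227/6195 ≈ 12437.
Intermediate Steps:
L = -76684452 (L = -2*(3581 + 2681)*(7158 - 45*23) = -12524*(7158 - 1035) = -12524*6123 = -2*38342226 = -76684452)
M(f) = -7 (M(f) = -5 - 2 = -7)
w = 76699307/6195 (w = (-14855 - 76684452)/(12724 - 18919) = -76699307/(-6195) = -76699307*(-1/6195) = 76699307/6195 ≈ 12381.)
w + M(3)*v(17) = 76699307/6195 - 7*(-8) = 76699307/6195 + 56 = 77046227/6195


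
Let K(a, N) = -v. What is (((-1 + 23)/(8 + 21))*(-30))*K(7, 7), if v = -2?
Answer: -1320/29 ≈ -45.517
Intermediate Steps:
K(a, N) = 2 (K(a, N) = -1*(-2) = 2)
(((-1 + 23)/(8 + 21))*(-30))*K(7, 7) = (((-1 + 23)/(8 + 21))*(-30))*2 = ((22/29)*(-30))*2 = -660/29*2 = -1320/29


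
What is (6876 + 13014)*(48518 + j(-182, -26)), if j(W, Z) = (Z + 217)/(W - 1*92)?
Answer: 132206254245/137 ≈ 9.6501e+8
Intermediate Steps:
j(W, Z) = (217 + Z)/(-92 + W) (j(W, Z) = (217 + Z)/(W - 92) = (217 + Z)/(-92 + W))
(6876 + 13014)*(48518 + j(-182, -26)) = (6876 + 13014)*(48518 + (217 - 26)/(-92 - 182)) = 19890*(48518 + 191/(-274)) = 19890*(48518 - 1/274*191) = 19890*(48518 - 191/274) = 19890*(13293741/274) = 132206254245/137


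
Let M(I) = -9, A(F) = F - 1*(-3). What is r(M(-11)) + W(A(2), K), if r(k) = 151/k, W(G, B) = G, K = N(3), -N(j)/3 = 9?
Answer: -106/9 ≈ -11.778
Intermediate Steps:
N(j) = -27 (N(j) = -3*9 = -27)
A(F) = 3 + F (A(F) = F + 3 = 3 + F)
K = -27
r(M(-11)) + W(A(2), K) = 151/(-9) + (3 + 2) = 151*(-⅑) + 5 = -151/9 + 5 = -106/9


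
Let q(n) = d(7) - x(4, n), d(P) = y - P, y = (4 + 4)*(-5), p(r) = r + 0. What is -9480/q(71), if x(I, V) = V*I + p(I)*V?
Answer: 632/41 ≈ 15.415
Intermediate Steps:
p(r) = r
y = -40 (y = 8*(-5) = -40)
x(I, V) = 2*I*V (x(I, V) = V*I + I*V = I*V + I*V = 2*I*V)
d(P) = -40 - P
q(n) = -47 - 8*n (q(n) = (-40 - 1*7) - 2*4*n = (-40 - 7) - 8*n = -47 - 8*n)
-9480/q(71) = -9480/(-47 - 8*71) = -9480/(-47 - 568) = -9480/(-615) = -9480*(-1/615) = 632/41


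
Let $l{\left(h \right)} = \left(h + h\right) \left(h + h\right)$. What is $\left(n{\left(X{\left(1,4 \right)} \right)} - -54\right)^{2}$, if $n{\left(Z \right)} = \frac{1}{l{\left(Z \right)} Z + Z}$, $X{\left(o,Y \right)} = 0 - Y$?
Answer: $\frac{197093521}{67600} \approx 2915.6$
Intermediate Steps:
$X{\left(o,Y \right)} = - Y$
$l{\left(h \right)} = 4 h^{2}$ ($l{\left(h \right)} = 2 h 2 h = 4 h^{2}$)
$n{\left(Z \right)} = \frac{1}{Z + 4 Z^{3}}$ ($n{\left(Z \right)} = \frac{1}{4 Z^{2} Z + Z} = \frac{1}{4 Z^{3} + Z} = \frac{1}{Z + 4 Z^{3}}$)
$\left(n{\left(X{\left(1,4 \right)} \right)} - -54\right)^{2} = \left(\frac{1}{\left(-1\right) 4 + 4 \left(\left(-1\right) 4\right)^{3}} - -54\right)^{2} = \left(\frac{1}{-4 + 4 \left(-4\right)^{3}} + \left(-250 + 304\right)\right)^{2} = \left(\frac{1}{-4 + 4 \left(-64\right)} + 54\right)^{2} = \left(\frac{1}{-4 - 256} + 54\right)^{2} = \left(\frac{1}{-260} + 54\right)^{2} = \left(- \frac{1}{260} + 54\right)^{2} = \left(\frac{14039}{260}\right)^{2} = \frac{197093521}{67600}$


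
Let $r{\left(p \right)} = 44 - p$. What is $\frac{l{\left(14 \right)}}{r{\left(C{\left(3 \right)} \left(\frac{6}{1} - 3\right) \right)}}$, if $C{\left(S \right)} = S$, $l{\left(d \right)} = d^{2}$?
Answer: $\frac{28}{5} \approx 5.6$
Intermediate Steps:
$\frac{l{\left(14 \right)}}{r{\left(C{\left(3 \right)} \left(\frac{6}{1} - 3\right) \right)}} = \frac{14^{2}}{44 - 3 \left(\frac{6}{1} - 3\right)} = \frac{196}{44 - 3 \left(6 \cdot 1 - 3\right)} = \frac{196}{44 - 3 \left(6 - 3\right)} = \frac{196}{44 - 3 \cdot 3} = \frac{196}{44 - 9} = \frac{196}{35} = 196 \cdot \frac{1}{35} = \frac{28}{5}$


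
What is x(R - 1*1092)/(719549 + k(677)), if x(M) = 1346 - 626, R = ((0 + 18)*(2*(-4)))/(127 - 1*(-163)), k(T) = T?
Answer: 360/360113 ≈ 0.00099969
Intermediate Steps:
R = -72/145 (R = (18*(-8))/(127 + 163) = -144/290 = -144*1/290 = -72/145 ≈ -0.49655)
x(M) = 720
x(R - 1*1092)/(719549 + k(677)) = 720/(719549 + 677) = 720/720226 = 720*(1/720226) = 360/360113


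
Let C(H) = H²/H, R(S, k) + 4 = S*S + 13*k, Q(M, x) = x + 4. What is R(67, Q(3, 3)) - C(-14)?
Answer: 4590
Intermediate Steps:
Q(M, x) = 4 + x
R(S, k) = -4 + S² + 13*k (R(S, k) = -4 + (S*S + 13*k) = -4 + (S² + 13*k) = -4 + S² + 13*k)
C(H) = H
R(67, Q(3, 3)) - C(-14) = (-4 + 67² + 13*(4 + 3)) - 1*(-14) = (-4 + 4489 + 13*7) + 14 = (-4 + 4489 + 91) + 14 = 4576 + 14 = 4590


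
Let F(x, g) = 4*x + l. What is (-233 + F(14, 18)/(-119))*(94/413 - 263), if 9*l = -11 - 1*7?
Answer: 3014933025/49147 ≈ 61345.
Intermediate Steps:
l = -2 (l = (-11 - 1*7)/9 = (-11 - 7)/9 = (1/9)*(-18) = -2)
F(x, g) = -2 + 4*x (F(x, g) = 4*x - 2 = -2 + 4*x)
(-233 + F(14, 18)/(-119))*(94/413 - 263) = (-233 + (-2 + 4*14)/(-119))*(94/413 - 263) = (-233 + (-2 + 56)*(-1/119))*(94*(1/413) - 263) = (-233 + 54*(-1/119))*(94/413 - 263) = (-233 - 54/119)*(-108525/413) = -27781/119*(-108525/413) = 3014933025/49147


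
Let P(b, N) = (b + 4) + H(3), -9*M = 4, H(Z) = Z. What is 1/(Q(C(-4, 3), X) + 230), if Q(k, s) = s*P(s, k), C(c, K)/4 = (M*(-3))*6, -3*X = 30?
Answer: 1/260 ≈ 0.0038462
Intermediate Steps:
X = -10 (X = -⅓*30 = -10)
M = -4/9 (M = -⅑*4 = -4/9 ≈ -0.44444)
P(b, N) = 7 + b (P(b, N) = (b + 4) + 3 = (4 + b) + 3 = 7 + b)
C(c, K) = 32 (C(c, K) = 4*(-4/9*(-3)*6) = 4*((4/3)*6) = 4*8 = 32)
Q(k, s) = s*(7 + s)
1/(Q(C(-4, 3), X) + 230) = 1/(-10*(7 - 10) + 230) = 1/(-10*(-3) + 230) = 1/(30 + 230) = 1/260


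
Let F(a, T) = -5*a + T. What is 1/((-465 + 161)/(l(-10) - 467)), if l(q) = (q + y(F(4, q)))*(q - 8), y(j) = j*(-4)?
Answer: 2447/304 ≈ 8.0493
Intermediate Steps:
F(a, T) = T - 5*a
y(j) = -4*j
l(q) = (-8 + q)*(80 - 3*q) (l(q) = (q - 4*(q - 5*4))*(q - 8) = (q - 4*(q - 20))*(-8 + q) = (q - 4*(-20 + q))*(-8 + q) = (q + (80 - 4*q))*(-8 + q) = (80 - 3*q)*(-8 + q) = (-8 + q)*(80 - 3*q))
1/((-465 + 161)/(l(-10) - 467)) = 1/((-465 + 161)/((-640 - 3*(-10)² + 104*(-10)) - 467)) = 1/(-304/((-640 - 3*100 - 1040) - 467)) = 1/(-304/((-640 - 300 - 1040) - 467)) = 1/(-304/(-1980 - 467)) = 1/(-304/(-2447)) = 1/(-304*(-1/2447)) = 1/(304/2447) = 2447/304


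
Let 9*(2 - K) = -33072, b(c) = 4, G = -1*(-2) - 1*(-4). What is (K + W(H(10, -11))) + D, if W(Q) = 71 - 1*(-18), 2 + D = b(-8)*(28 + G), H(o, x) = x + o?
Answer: 11699/3 ≈ 3899.7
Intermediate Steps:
G = 6 (G = 2 + 4 = 6)
H(o, x) = o + x
K = 11030/3 (K = 2 - ⅑*(-33072) = 2 + 11024/3 = 11030/3 ≈ 3676.7)
D = 134 (D = -2 + 4*(28 + 6) = -2 + 4*34 = -2 + 136 = 134)
W(Q) = 89 (W(Q) = 71 + 18 = 89)
(K + W(H(10, -11))) + D = (11030/3 + 89) + 134 = 11297/3 + 134 = 11699/3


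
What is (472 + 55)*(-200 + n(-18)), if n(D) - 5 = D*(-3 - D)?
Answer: -245055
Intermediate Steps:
n(D) = 5 + D*(-3 - D)
(472 + 55)*(-200 + n(-18)) = (472 + 55)*(-200 + (5 - 1*(-18)**2 - 3*(-18))) = 527*(-200 + (5 - 1*324 + 54)) = 527*(-200 + (5 - 324 + 54)) = 527*(-200 - 265) = 527*(-465) = -245055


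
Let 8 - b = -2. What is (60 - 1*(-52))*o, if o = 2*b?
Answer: 2240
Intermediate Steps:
b = 10 (b = 8 - 1*(-2) = 8 + 2 = 10)
o = 20 (o = 2*10 = 20)
(60 - 1*(-52))*o = (60 - 1*(-52))*20 = (60 + 52)*20 = 112*20 = 2240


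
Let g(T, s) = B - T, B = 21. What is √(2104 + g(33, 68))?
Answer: 2*√523 ≈ 45.738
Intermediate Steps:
g(T, s) = 21 - T
√(2104 + g(33, 68)) = √(2104 + (21 - 1*33)) = √(2104 + (21 - 33)) = √(2104 - 12) = √2092 = 2*√523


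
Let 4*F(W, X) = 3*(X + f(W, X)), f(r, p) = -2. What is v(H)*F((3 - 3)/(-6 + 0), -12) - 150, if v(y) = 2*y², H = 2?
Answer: -234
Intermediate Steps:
F(W, X) = -3/2 + 3*X/4 (F(W, X) = (3*(X - 2))/4 = (3*(-2 + X))/4 = (-6 + 3*X)/4 = -3/2 + 3*X/4)
v(H)*F((3 - 3)/(-6 + 0), -12) - 150 = (2*2²)*(-3/2 + (¾)*(-12)) - 150 = (2*4)*(-3/2 - 9) - 150 = 8*(-21/2) - 150 = -84 - 150 = -234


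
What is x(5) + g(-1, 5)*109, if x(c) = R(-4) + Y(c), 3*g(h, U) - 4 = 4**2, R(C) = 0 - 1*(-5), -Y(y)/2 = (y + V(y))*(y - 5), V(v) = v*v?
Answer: 2195/3 ≈ 731.67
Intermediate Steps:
V(v) = v**2
Y(y) = -2*(-5 + y)*(y + y**2) (Y(y) = -2*(y + y**2)*(y - 5) = -2*(y + y**2)*(-5 + y) = -2*(-5 + y)*(y + y**2))
R(C) = 5 (R(C) = 0 + 5 = 5)
g(h, U) = 20/3 (g(h, U) = 4/3 + (1/3)*4**2 = 4/3 + (1/3)*16 = 4/3 + 16/3 = 20/3)
x(c) = 5 + 2*c*(5 - c**2 + 4*c)
x(5) + g(-1, 5)*109 = (5 - 2*5**3 + 8*5**2 + 10*5) + (20/3)*109 = (5 - 2*125 + 8*25 + 50) + 2180/3 = (5 - 250 + 200 + 50) + 2180/3 = 5 + 2180/3 = 2195/3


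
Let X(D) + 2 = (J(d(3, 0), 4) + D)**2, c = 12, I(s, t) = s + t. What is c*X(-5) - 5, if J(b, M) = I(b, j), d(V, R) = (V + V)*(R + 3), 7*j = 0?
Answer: 1999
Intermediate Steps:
j = 0 (j = (1/7)*0 = 0)
d(V, R) = 2*V*(3 + R) (d(V, R) = (2*V)*(3 + R) = 2*V*(3 + R))
J(b, M) = b (J(b, M) = b + 0 = b)
X(D) = -2 + (18 + D)**2 (X(D) = -2 + (2*3*(3 + 0) + D)**2 = -2 + (2*3*3 + D)**2 = -2 + (18 + D)**2)
c*X(-5) - 5 = 12*(-2 + (18 - 5)**2) - 5 = 12*(-2 + 13**2) - 5 = 12*(-2 + 169) - 5 = 12*167 - 5 = 2004 - 5 = 1999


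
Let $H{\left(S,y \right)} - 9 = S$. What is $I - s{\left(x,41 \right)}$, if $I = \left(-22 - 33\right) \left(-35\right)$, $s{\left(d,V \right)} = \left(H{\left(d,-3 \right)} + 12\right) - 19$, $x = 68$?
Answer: $1855$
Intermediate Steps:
$H{\left(S,y \right)} = 9 + S$
$s{\left(d,V \right)} = 2 + d$ ($s{\left(d,V \right)} = \left(\left(9 + d\right) + 12\right) - 19 = \left(21 + d\right) - 19 = 2 + d$)
$I = 1925$ ($I = \left(-55\right) \left(-35\right) = 1925$)
$I - s{\left(x,41 \right)} = 1925 - \left(2 + 68\right) = 1925 - 70 = 1855$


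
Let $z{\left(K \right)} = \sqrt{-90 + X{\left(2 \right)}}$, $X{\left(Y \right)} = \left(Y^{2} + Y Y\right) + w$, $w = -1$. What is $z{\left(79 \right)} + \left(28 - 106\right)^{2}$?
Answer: $6084 + i \sqrt{83} \approx 6084.0 + 9.1104 i$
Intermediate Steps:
$X{\left(Y \right)} = -1 + 2 Y^{2}$ ($X{\left(Y \right)} = \left(Y^{2} + Y Y\right) - 1 = \left(Y^{2} + Y^{2}\right) - 1 = 2 Y^{2} - 1 = -1 + 2 Y^{2}$)
$z{\left(K \right)} = i \sqrt{83}$ ($z{\left(K \right)} = \sqrt{-90 - \left(1 - 2 \cdot 2^{2}\right)} = \sqrt{-90 + \left(-1 + 2 \cdot 4\right)} = \sqrt{-90 + \left(-1 + 8\right)} = \sqrt{-90 + 7} = \sqrt{-83} = i \sqrt{83}$)
$z{\left(79 \right)} + \left(28 - 106\right)^{2} = i \sqrt{83} + \left(28 - 106\right)^{2} = i \sqrt{83} + \left(-78\right)^{2} = i \sqrt{83} + 6084 = 6084 + i \sqrt{83}$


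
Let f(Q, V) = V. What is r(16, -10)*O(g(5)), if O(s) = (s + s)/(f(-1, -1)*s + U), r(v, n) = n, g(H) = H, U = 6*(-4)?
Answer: 100/29 ≈ 3.4483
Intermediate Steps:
U = -24
O(s) = 2*s/(-24 - s) (O(s) = (s + s)/(-s - 24) = (2*s)/(-24 - s) = 2*s/(-24 - s))
r(16, -10)*O(g(5)) = -20*5/(-24 - 1*5) = -20*5/(-24 - 5) = -20*5/(-29) = -20*5*(-1)/29 = -10*(-10/29) = 100/29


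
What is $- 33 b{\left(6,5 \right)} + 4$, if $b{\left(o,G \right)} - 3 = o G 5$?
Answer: $-5045$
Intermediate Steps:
$b{\left(o,G \right)} = 3 + 5 G o$ ($b{\left(o,G \right)} = 3 + o G 5 = 3 + G o 5 = 3 + 5 G o$)
$- 33 b{\left(6,5 \right)} + 4 = - 33 \left(3 + 5 \cdot 5 \cdot 6\right) + 4 = - 33 \left(3 + 150\right) + 4 = \left(-33\right) 153 + 4 = -5049 + 4 = -5045$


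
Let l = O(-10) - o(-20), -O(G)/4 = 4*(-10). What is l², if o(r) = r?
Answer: 32400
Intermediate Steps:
O(G) = 160 (O(G) = -16*(-10) = -4*(-40) = 160)
l = 180 (l = 160 - 1*(-20) = 160 + 20 = 180)
l² = 180² = 32400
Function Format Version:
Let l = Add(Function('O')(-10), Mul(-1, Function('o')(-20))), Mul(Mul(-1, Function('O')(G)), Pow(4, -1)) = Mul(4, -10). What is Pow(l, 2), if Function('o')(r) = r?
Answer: 32400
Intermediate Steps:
Function('O')(G) = 160 (Function('O')(G) = Mul(-4, Mul(4, -10)) = Mul(-4, -40) = 160)
l = 180 (l = Add(160, Mul(-1, -20)) = Add(160, 20) = 180)
Pow(l, 2) = Pow(180, 2) = 32400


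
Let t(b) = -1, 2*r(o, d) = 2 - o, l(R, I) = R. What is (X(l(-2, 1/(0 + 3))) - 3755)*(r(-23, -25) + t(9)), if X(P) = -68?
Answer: -87929/2 ≈ -43965.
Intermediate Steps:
r(o, d) = 1 - o/2 (r(o, d) = (2 - o)/2 = 1 - o/2)
(X(l(-2, 1/(0 + 3))) - 3755)*(r(-23, -25) + t(9)) = (-68 - 3755)*((1 - ½*(-23)) - 1) = -3823*((1 + 23/2) - 1) = -3823*(25/2 - 1) = -3823*23/2 = -87929/2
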